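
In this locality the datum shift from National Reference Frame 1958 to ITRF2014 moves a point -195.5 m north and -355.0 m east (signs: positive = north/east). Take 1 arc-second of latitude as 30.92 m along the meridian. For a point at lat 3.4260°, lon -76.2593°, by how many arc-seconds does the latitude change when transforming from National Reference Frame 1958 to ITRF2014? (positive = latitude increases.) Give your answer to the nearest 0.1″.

Δφ = -6.3″

1″ of latitude = 30.92 m, so Δφ = -195.5 / 30.92 = -6.323″.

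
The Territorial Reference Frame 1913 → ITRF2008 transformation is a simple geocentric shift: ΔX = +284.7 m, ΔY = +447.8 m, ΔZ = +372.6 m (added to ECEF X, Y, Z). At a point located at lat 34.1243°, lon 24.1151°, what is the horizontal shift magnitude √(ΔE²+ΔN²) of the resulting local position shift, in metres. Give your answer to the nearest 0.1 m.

298.5 m

The local east axis at (φ, λ) is (−sin λ, cos λ, 0), so ΔE = −sin(24.1151°)·284.7 + cos(24.1151°)·447.8 = 292.40 m.
The local north axis is (−sin φ cos λ, −sin φ sin λ, cos φ), giving ΔN = -145.775 − 102.638 + 308.447 = 60.03 m.
Horizontal magnitude = √(ΔE² + ΔN²) = √(292.40² + 60.03²) = 298.50 m.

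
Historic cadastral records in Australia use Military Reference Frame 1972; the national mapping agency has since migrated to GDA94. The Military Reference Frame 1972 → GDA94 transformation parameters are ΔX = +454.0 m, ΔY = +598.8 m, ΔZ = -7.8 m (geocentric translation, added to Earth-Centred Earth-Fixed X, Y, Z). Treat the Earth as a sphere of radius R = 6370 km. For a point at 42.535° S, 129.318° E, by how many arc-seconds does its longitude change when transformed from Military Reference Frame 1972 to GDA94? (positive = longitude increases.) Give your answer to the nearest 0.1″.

sin φ = -0.676040, cos φ = 0.736865, sin λ = 0.773641, cos λ = -0.633624.
East component: ΔE = −sin λ·ΔX + cos λ·ΔY = −(0.773641)(454.0) + (-0.633624)(598.8) = -730.65 m.
1° of latitude spans πR/180 = 111177 m; at latitude φ, 1° of longitude spans that × cos φ = 81922.7 m, so Δλ = -730.65 / 81922.7 × 3600 = -32.107″.

Δλ = -32.1″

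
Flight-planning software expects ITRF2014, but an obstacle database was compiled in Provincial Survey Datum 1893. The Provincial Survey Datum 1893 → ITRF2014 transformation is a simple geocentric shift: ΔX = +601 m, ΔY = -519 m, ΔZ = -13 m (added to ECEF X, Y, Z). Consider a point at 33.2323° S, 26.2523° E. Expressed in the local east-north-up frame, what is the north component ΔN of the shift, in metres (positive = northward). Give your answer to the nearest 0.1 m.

The local north axis is (−sin φ cos λ, −sin φ sin λ, cos φ), giving ΔN = 295.396 − 125.810 − 10.874 = 158.71 m.

ΔN = 158.7 m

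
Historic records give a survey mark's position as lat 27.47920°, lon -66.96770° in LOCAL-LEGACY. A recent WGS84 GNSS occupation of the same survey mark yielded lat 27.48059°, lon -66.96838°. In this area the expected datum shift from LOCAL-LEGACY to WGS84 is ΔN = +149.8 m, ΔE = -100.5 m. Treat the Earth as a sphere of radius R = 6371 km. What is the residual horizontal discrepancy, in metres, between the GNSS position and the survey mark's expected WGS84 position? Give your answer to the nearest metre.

Observed coordinate differences: Δφ = +0.00139°, Δλ = -0.00068°.
Converting to metres (1° lat = 111195 m, cos φ = 0.887178): observed ΔN = 154.6 m, observed ΔE = -67.1 m.
Subtracting the expected shift leaves a residual of 154.6 − (149.8) = 4.8 m north and -67.1 − (-100.5) = 33.4 m east.
Residual distance = √(4.8² + 33.4²) = 33.8 m.

34 m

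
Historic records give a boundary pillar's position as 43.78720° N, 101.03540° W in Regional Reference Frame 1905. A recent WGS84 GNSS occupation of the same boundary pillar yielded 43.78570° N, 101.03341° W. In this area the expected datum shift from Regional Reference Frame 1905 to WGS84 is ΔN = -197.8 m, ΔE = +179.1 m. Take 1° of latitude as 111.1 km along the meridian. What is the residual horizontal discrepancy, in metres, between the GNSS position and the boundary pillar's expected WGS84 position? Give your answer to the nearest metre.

Observed coordinate differences: Δφ = -0.00150°, Δλ = +0.00199°.
Converting to metres (1° lat = 111100 m, cos φ = 0.721915): observed ΔN = -166.7 m, observed ΔE = 159.6 m.
Subtracting the expected shift leaves a residual of -166.7 − (-197.8) = 31.1 m north and 159.6 − (179.1) = -19.5 m east.
Residual distance = √(31.1² + (-19.5)²) = 36.7 m.

37 m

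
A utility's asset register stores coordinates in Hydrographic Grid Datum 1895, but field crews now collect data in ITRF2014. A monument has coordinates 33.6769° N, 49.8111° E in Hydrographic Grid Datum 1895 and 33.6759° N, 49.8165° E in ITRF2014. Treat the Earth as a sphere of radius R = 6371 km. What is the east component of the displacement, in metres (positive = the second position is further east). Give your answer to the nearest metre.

ΔE = 500 m

Δφ = 33.6759° − 33.6769° = -0.0010°; Δλ = 49.8165° − 49.8111° = +0.0054°.
1° along a meridian = πR/180 = 111195 m.
ΔN = Δφ × 111195 = -111.2 m; ΔE = Δλ × 111195 × cos(33.6769°) = +0.0054 × 111195 × 0.832178 = 499.7 m.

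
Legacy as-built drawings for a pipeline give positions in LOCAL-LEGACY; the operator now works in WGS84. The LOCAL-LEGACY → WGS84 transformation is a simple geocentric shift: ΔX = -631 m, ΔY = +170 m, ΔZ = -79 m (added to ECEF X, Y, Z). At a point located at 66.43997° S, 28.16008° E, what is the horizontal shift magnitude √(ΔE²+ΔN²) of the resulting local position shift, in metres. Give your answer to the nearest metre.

The local east axis at (φ, λ) is (−sin λ, cos λ, 0), so ΔE = −sin(28.16008°)·(-631) + cos(28.16008°)·170 = 447.67 m.
The local north axis is (−sin φ cos λ, −sin φ sin λ, cos φ), giving ΔN = -509.937 + 73.541 − 31.577 = -467.97 m.
Horizontal magnitude = √(ΔE² + ΔN²) = √(447.67² + (-467.97)²) = 647.62 m.

648 m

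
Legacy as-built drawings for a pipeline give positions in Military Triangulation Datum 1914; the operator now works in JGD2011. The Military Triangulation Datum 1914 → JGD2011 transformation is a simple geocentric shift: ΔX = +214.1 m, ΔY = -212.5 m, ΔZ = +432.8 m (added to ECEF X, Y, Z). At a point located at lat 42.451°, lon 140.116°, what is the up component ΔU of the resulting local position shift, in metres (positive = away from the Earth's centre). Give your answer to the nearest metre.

The local up (radial) axis is (cos φ cos λ, cos φ sin λ, sin φ), giving ΔU = -121.221 − 100.542 + 292.122 = 70.36 m.

ΔU = 70 m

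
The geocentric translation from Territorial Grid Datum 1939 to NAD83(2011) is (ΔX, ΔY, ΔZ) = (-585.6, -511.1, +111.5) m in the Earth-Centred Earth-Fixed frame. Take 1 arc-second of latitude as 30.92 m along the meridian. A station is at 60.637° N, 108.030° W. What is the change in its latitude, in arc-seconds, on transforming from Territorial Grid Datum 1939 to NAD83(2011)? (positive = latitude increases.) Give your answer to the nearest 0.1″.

Δφ = -17.0″

sin φ = 0.871531, cos φ = 0.490341, sin λ = -0.950895, cos λ = -0.309515.
North component: ΔN = −sin φ cos λ·ΔX − sin φ sin λ·ΔY + cos φ·ΔZ = −(0.871531)(-0.309515)(-585.6) − (0.871531)(-0.950895)(-511.1) + (0.490341)(111.5) = -526.86 m.
1° of latitude spans 3600 × 30.92 = 111312 m, so Δφ = -526.86 / 111312 × 3600 = -17.039″.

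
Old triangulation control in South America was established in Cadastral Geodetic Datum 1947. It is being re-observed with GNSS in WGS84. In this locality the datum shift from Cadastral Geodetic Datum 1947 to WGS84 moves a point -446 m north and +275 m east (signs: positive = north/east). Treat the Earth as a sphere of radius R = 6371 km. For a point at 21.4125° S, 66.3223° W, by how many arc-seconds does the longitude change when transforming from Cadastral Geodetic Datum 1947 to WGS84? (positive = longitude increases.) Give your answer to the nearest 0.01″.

At latitude -21.4125°, cos φ = 0.930976.
One radian of longitude at latitude φ spans R cos φ, so Δλ = ΔE / (R cos φ) = 275.0 / (6371000 × 0.930976) = 4.6365e-05 rad = 9.563″.

Δλ = 9.56″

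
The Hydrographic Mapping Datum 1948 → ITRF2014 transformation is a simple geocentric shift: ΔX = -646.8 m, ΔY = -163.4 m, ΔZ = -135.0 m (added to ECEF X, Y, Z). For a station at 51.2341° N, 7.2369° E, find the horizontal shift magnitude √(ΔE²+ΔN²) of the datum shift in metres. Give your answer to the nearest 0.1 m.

439.3 m

The local east axis at (φ, λ) is (−sin λ, cos λ, 0), so ΔE = −sin(7.2369°)·(-646.8) + cos(7.2369°)·(-163.4) = -80.62 m.
The local north axis is (−sin φ cos λ, −sin φ sin λ, cos φ), giving ΔN = 500.299 + 16.049 − 84.529 = 431.82 m.
Horizontal magnitude = √(ΔE² + ΔN²) = √((-80.62)² + 431.82²) = 439.28 m.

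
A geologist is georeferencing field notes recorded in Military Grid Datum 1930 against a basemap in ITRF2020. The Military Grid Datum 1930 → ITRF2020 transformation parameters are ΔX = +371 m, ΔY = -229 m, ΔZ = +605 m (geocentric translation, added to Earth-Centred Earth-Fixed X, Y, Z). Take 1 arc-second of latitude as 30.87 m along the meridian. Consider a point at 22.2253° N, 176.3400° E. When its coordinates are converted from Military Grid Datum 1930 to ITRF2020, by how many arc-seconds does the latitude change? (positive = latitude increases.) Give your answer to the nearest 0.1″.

Δφ = 22.9″

sin φ = 0.378250, cos φ = 0.925704, sin λ = 0.063836, cos λ = -0.997960.
North component: ΔN = −sin φ cos λ·ΔX − sin φ sin λ·ΔY + cos φ·ΔZ = −(0.378250)(-0.997960)(371) − (0.378250)(0.063836)(-229) + (0.925704)(605) = 705.62 m.
1° of latitude spans 3600 × 30.87 = 111132 m, so Δφ = 705.62 / 111132 × 3600 = 22.858″.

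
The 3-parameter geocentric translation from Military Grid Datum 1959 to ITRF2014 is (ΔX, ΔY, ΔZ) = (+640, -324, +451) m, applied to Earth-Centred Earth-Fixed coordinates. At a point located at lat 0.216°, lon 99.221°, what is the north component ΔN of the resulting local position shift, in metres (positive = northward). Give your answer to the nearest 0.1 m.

ΔN = 452.6 m

The local north axis is (−sin φ cos λ, −sin φ sin λ, cos φ), giving ΔN = 0.387 + 1.206 + 450.997 = 452.59 m.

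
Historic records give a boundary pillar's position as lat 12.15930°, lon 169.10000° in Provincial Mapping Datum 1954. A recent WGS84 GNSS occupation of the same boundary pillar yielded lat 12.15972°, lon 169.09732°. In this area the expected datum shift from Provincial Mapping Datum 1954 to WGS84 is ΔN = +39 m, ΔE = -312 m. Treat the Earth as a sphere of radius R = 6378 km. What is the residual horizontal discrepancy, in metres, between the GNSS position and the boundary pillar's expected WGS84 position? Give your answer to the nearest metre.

22 m

Observed coordinate differences: Δφ = +0.00042°, Δλ = -0.00268°.
Converting to metres (1° lat = 111317 m, cos φ = 0.977566): observed ΔN = 46.8 m, observed ΔE = -291.6 m.
Subtracting the expected shift leaves a residual of 46.8 − (39) = 7.8 m north and -291.6 − (-312) = 20.4 m east.
Residual distance = √(7.8² + 20.4²) = 21.8 m.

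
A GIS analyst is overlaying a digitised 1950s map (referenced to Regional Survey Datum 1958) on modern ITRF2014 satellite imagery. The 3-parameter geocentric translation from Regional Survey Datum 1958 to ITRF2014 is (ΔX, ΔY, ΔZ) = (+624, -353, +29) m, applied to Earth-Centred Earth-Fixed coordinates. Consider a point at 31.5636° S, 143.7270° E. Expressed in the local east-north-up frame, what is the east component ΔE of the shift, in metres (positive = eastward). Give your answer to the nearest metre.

ΔE = -85 m

At φ = -31.5636°, λ = 143.7270°: sin φ = -0.523445, cos φ = 0.852060, sin λ = 0.591633, cos λ = -0.806207.
ΔE = −sin λ·ΔX + cos λ·ΔY = −(0.591633)·(624) + (-0.806207)·(-353) = -84.59 m.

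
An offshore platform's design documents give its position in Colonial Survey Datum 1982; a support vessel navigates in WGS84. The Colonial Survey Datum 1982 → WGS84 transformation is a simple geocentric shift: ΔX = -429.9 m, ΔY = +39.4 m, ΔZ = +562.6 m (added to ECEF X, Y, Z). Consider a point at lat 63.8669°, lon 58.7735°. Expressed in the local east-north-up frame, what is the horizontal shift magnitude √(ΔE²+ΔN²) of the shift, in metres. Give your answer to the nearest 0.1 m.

At φ = 63.8669°, λ = 58.7735°: sin φ = 0.897773, cos φ = 0.440458, sin λ = 0.855125, cos λ = 0.518423.
ΔE = −sin λ·ΔX + cos λ·ΔY = −(0.855125)·(-429.9) + (0.518423)·(39.4) = 388.04 m.
ΔN = −sin φ cos λ·ΔX − sin φ sin λ·ΔY + cos φ·ΔZ = −(0.897773)(0.518423)(-429.9) − (0.897773)(0.855125)(39.4) + (0.440458)(562.6) = 417.64 m.
Horizontal magnitude = √(ΔE² + ΔN²) = √(388.04² + 417.64²) = 570.09 m.

570.1 m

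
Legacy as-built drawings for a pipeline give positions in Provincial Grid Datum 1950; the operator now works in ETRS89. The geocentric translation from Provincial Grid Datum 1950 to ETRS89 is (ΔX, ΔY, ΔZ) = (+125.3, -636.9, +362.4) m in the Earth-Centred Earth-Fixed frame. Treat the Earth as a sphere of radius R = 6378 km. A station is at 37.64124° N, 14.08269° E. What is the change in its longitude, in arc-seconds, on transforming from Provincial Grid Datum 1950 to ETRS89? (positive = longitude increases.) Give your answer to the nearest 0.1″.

sin φ = 0.610715, cos φ = 0.791850, sin λ = 0.243322, cos λ = 0.969946.
East component: ΔE = −sin λ·ΔX + cos λ·ΔY = −(0.243322)(125.3) + (0.969946)(-636.9) = -648.25 m.
1° of latitude spans πR/180 = 111317 m; at latitude φ, 1° of longitude spans that × cos φ = 88146.5 m, so Δλ = -648.25 / 88146.5 × 3600 = -26.475″.

Δλ = -26.5″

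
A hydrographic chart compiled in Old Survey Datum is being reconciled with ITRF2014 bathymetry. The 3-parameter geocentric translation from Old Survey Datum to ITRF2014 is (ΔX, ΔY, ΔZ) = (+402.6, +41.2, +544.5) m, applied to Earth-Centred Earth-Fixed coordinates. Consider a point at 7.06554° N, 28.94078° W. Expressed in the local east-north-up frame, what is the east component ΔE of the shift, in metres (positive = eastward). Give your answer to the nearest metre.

ΔE = 231 m

At φ = 7.06554°, λ = -28.94078°: sin φ = 0.123005, cos φ = 0.992406, sin λ = -0.483905, cos λ = 0.875120.
ΔE = −sin λ·ΔX + cos λ·ΔY = −(-0.483905)·(402.6) + (0.875120)·(41.2) = 230.88 m.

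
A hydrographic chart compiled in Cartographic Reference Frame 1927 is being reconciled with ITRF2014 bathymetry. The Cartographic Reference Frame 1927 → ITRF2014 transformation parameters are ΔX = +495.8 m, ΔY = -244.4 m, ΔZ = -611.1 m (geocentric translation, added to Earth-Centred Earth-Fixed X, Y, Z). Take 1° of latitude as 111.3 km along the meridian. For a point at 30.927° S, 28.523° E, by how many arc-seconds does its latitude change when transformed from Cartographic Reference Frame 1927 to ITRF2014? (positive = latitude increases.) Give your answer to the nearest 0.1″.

Δφ = -11.7″

sin φ = -0.513946, cos φ = 0.857823, sin λ = 0.477512, cos λ = 0.878625.
North component: ΔN = −sin φ cos λ·ΔX − sin φ sin λ·ΔY + cos φ·ΔZ = −(-0.513946)(0.878625)(495.8) − (-0.513946)(0.477512)(-244.4) + (0.857823)(-611.1) = -360.31 m.
1° of latitude spans 111300 m, so Δφ = -360.31 / 111300 × 3600 = -11.654″.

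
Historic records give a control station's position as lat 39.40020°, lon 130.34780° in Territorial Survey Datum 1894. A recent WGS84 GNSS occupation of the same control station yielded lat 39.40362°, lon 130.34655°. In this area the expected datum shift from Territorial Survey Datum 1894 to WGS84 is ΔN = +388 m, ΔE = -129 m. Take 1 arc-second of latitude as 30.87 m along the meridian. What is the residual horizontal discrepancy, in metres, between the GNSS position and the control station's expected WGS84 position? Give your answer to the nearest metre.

23 m

Observed coordinate differences: Δφ = +0.00342°, Δλ = -0.00125°.
Converting to metres (1° lat = 111132 m, cos φ = 0.772731): observed ΔN = 380.1 m, observed ΔE = -107.3 m.
Subtracting the expected shift leaves a residual of 380.1 − (388) = -7.9 m north and -107.3 − (-129) = 21.7 m east.
Residual distance = √((-7.9)² + 21.7²) = 23.1 m.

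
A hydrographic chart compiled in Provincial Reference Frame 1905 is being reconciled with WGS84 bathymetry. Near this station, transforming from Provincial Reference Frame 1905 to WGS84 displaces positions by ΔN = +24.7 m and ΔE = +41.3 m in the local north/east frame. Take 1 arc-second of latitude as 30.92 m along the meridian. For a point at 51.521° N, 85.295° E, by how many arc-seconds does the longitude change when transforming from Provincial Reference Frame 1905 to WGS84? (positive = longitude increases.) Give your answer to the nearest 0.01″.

Δλ = 2.15″

At latitude 51.521°, cos φ = 0.622228.
1″ of longitude at this latitude = 30.92 × cos φ = 19.2393 m, so Δλ = 41.3 / 19.2393 = 2.147″.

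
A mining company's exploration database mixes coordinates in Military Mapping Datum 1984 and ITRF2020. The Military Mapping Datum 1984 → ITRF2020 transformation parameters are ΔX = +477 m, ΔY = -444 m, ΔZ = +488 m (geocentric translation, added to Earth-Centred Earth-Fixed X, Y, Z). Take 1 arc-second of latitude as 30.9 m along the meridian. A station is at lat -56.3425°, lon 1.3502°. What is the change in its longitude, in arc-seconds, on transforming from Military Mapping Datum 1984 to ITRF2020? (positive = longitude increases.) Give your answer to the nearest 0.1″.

sin φ = -0.832365, cos φ = 0.554227, sin λ = 0.023563, cos λ = 0.999722.
East component: ΔE = −sin λ·ΔX + cos λ·ΔY = −(0.023563)(477) + (0.999722)(-444) = -455.12 m.
1° of latitude spans 3600 × 30.90 = 111240 m; at latitude φ, 1° of longitude spans that × cos φ = 61652.2 m, so Δλ = -455.12 / 61652.2 × 3600 = -26.575″.

Δλ = -26.6″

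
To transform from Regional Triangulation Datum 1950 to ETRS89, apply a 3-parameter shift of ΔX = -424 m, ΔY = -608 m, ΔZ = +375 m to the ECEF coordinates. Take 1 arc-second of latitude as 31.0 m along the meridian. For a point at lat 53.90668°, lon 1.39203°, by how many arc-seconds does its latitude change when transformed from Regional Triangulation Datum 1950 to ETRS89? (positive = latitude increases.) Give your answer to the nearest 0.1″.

Δφ = 18.6″

sin φ = 0.808059, cos φ = 0.589102, sin λ = 0.024293, cos λ = 0.999705.
North component: ΔN = −sin φ cos λ·ΔX − sin φ sin λ·ΔY + cos φ·ΔZ = −(0.808059)(0.999705)(-424) − (0.808059)(0.024293)(-608) + (0.589102)(375) = 575.36 m.
1° of latitude spans 3600 × 31.00 = 111600 m, so Δφ = 575.36 / 111600 × 3600 = 18.560″.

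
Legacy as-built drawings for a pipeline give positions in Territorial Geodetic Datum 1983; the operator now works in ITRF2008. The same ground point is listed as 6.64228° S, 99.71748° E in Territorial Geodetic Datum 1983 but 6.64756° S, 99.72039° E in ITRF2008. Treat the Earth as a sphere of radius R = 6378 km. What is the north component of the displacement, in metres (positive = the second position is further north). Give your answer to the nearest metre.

Δφ = -6.64756° − -6.64228° = -0.00528°; Δλ = 99.72039° − 99.71748° = +0.00291°.
1° along a meridian = πR/180 = 111317 m.
ΔN = Δφ × 111317 = -587.8 m; ΔE = Δλ × 111317 × cos(-6.64228°) = +0.00291 × 111317 × 0.993288 = 321.8 m.

ΔN = -588 m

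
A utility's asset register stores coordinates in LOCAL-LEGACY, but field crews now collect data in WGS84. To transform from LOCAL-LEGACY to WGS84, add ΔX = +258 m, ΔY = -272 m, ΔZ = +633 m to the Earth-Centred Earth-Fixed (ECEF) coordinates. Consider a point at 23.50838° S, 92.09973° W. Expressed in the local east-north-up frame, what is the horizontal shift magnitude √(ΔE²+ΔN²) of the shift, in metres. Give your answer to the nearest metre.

736 m

The local east axis at (φ, λ) is (−sin λ, cos λ, 0), so ΔE = −sin(-92.09973°)·258 + cos(-92.09973°)·(-272) = 267.79 m.
The local north axis is (−sin φ cos λ, −sin φ sin λ, cos φ), giving ΔN = -3.771 + 108.423 + 580.462 = 685.11 m.
Horizontal magnitude = √(ΔE² + ΔN²) = √(267.79² + 685.11²) = 735.59 m.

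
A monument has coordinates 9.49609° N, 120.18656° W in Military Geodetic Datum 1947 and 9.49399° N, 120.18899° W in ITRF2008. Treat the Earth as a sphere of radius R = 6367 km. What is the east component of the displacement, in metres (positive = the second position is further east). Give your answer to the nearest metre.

Δφ = 9.49399° − 9.49609° = -0.00210°; Δλ = -120.18899° − -120.18656° = -0.00243°.
1° along a meridian = πR/180 = 111125 m.
ΔN = Δφ × 111125 = -233.4 m; ΔE = Δλ × 111125 × cos(9.49609°) = -0.00243 × 111125 × 0.986297 = -266.3 m.

ΔE = -266 m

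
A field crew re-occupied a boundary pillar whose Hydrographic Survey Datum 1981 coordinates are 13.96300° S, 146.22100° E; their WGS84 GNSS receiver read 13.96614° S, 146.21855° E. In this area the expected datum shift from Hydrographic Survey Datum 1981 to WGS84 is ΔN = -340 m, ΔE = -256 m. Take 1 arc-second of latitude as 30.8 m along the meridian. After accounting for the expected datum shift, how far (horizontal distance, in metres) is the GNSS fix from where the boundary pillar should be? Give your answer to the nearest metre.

Observed coordinate differences: Δφ = -0.00314°, Δλ = -0.00245°.
Converting to metres (1° lat = 110880 m, cos φ = 0.970452): observed ΔN = -348.2 m, observed ΔE = -263.6 m.
Subtracting the expected shift leaves a residual of -348.2 − (-340) = -8.2 m north and -263.6 − (-256) = -7.6 m east.
Residual distance = √((-8.2)² + (-7.6)²) = 11.2 m.

11 m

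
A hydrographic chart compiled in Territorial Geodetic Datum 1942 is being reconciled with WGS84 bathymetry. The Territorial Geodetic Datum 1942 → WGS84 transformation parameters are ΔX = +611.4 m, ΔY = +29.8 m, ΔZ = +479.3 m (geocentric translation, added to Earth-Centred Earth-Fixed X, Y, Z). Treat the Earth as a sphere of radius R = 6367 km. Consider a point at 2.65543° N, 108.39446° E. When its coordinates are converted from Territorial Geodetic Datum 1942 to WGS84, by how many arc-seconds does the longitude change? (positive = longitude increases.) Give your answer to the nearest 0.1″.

Δλ = -19.1″

sin φ = 0.046329, cos φ = 0.998926, sin λ = 0.948907, cos λ = -0.315557.
East component: ΔE = −sin λ·ΔX + cos λ·ΔY = −(0.948907)(611.4) + (-0.315557)(29.8) = -589.57 m.
1° of latitude spans πR/180 = 111125 m; at latitude φ, 1° of longitude spans that × cos φ = 111005.8 m, so Δλ = -589.57 / 111005.8 × 3600 = -19.120″.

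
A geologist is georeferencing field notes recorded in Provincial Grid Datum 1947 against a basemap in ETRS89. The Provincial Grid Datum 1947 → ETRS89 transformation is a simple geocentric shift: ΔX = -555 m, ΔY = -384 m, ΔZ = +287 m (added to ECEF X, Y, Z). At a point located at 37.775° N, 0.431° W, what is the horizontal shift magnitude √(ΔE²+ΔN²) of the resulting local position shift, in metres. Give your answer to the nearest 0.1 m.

At φ = 37.775°, λ = -0.431°: sin φ = 0.612562, cos φ = 0.790422, sin λ = -0.007522, cos λ = 0.999972.
ΔE = −sin λ·ΔX + cos λ·ΔY = −(-0.007522)·(-555) + (0.999972)·(-384) = -388.16 m.
ΔN = −sin φ cos λ·ΔX − sin φ sin λ·ΔY + cos φ·ΔZ = −(0.612562)(0.999972)(-555) − (0.612562)(-0.007522)(-384) + (0.790422)(287) = 565.04 m.
Horizontal magnitude = √(ΔE² + ΔN²) = √((-388.16)² + 565.04²) = 685.53 m.

685.5 m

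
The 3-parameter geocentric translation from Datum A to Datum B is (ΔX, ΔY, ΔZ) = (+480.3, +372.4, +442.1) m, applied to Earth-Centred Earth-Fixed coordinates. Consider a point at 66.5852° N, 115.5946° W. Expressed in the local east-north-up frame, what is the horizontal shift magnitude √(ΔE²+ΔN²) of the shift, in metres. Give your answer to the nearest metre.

727 m

The local east axis at (φ, λ) is (−sin λ, cos λ, 0), so ΔE = −sin(-115.5946°)·480.3 + cos(-115.5946°)·372.4 = 272.29 m.
The local north axis is (−sin φ cos λ, −sin φ sin λ, cos φ), giving ΔN = 190.404 + 308.200 + 175.684 = 674.29 m.
Horizontal magnitude = √(ΔE² + ΔN²) = √(272.29² + 674.29²) = 727.19 m.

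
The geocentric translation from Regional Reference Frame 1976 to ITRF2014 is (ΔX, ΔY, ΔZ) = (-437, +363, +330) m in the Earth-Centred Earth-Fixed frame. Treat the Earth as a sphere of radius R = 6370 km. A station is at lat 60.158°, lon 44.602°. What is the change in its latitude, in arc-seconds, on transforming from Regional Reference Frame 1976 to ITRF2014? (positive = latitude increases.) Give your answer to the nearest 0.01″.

sin φ = 0.867401, cos φ = 0.497610, sin λ = 0.702178, cos λ = 0.712002.
North component: ΔN = −sin φ cos λ·ΔX − sin φ sin λ·ΔY + cos φ·ΔZ = −(0.867401)(0.712002)(-437) − (0.867401)(0.702178)(363) + (0.497610)(330) = 213.01 m.
1° of latitude spans πR/180 = 111177 m, so Δφ = 213.01 / 111177 × 3600 = 6.897″.

Δφ = 6.90″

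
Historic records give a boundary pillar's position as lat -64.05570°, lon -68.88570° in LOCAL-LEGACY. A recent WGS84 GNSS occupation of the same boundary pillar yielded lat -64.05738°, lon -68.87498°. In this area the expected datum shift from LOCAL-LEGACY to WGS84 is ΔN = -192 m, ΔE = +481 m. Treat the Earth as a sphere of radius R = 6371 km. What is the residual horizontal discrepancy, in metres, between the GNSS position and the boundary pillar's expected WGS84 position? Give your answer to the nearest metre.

41 m

Observed coordinate differences: Δφ = -0.00168°, Δλ = +0.01072°.
Converting to metres (1° lat = 111195 m, cos φ = 0.437497): observed ΔN = -186.8 m, observed ΔE = 521.5 m.
Subtracting the expected shift leaves a residual of -186.8 − (-192) = 5.2 m north and 521.5 − (481) = 40.5 m east.
Residual distance = √(5.2² + 40.5²) = 40.8 m.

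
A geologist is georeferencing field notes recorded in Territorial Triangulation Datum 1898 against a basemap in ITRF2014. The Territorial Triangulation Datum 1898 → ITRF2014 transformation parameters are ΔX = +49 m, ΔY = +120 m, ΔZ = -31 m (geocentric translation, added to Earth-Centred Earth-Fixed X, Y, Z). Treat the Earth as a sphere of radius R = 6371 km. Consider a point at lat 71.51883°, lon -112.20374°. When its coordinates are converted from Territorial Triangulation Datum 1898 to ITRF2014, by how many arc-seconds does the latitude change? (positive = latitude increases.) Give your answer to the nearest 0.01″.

sin φ = 0.948428, cos φ = 0.316993, sin λ = -0.925846, cos λ = -0.377901.
North component: ΔN = −sin φ cos λ·ΔX − sin φ sin λ·ΔY + cos φ·ΔZ = −(0.948428)(-0.377901)(49) − (0.948428)(-0.925846)(120) + (0.316993)(-31) = 113.11 m.
1° of latitude spans πR/180 = 111195 m, so Δφ = 113.11 / 111195 × 3600 = 3.662″.

Δφ = 3.66″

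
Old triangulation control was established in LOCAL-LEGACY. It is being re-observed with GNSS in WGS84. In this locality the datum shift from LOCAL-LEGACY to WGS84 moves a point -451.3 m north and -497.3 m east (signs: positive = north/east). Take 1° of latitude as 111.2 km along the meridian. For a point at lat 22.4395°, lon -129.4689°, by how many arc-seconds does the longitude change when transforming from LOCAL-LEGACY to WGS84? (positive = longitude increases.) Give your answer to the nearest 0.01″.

At latitude 22.4395°, cos φ = 0.924283.
1° of longitude at this latitude = 111.2 × cos φ = 102.78 km, so Δλ = -497.3 / 102780.3 = -0.0048385° = -17.419″.

Δλ = -17.42″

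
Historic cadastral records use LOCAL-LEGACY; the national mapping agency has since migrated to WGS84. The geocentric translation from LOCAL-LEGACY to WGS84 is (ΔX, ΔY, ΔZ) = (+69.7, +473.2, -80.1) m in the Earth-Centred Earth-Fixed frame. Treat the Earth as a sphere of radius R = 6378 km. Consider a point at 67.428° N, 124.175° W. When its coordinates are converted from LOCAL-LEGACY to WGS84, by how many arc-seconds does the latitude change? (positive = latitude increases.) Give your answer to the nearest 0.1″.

sin φ = 0.923398, cos φ = 0.383844, sin λ = -0.827326, cos λ = -0.561722.
North component: ΔN = −sin φ cos λ·ΔX − sin φ sin λ·ΔY + cos φ·ΔZ = −(0.923398)(-0.561722)(69.7) − (0.923398)(-0.827326)(473.2) + (0.383844)(-80.1) = 366.91 m.
1° of latitude spans πR/180 = 111317 m, so Δφ = 366.91 / 111317 × 3600 = 11.866″.

Δφ = 11.9″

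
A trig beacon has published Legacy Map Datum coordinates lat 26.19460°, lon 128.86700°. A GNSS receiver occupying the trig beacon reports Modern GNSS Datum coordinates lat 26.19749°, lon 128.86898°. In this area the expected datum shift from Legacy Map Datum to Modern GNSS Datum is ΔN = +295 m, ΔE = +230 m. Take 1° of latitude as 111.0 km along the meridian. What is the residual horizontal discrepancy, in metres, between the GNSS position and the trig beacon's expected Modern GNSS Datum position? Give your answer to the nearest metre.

42 m

Observed coordinate differences: Δφ = +0.00289°, Δλ = +0.00198°.
Converting to metres (1° lat = 111000 m, cos φ = 0.897300): observed ΔN = 320.8 m, observed ΔE = 197.2 m.
Subtracting the expected shift leaves a residual of 320.8 − (295) = 25.8 m north and 197.2 − (230) = -32.8 m east.
Residual distance = √(25.8² + (-32.8)²) = 41.7 m.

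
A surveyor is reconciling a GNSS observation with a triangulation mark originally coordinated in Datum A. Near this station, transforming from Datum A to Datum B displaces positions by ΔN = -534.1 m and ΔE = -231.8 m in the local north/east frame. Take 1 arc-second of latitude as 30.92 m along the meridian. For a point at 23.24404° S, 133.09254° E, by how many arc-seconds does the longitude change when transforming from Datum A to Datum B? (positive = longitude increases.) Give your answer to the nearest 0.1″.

At latitude -23.24404°, cos φ = 0.918832.
1″ of longitude at this latitude = 30.92 × cos φ = 28.4103 m, so Δλ = -231.8 / 28.4103 = -8.159″.

Δλ = -8.2″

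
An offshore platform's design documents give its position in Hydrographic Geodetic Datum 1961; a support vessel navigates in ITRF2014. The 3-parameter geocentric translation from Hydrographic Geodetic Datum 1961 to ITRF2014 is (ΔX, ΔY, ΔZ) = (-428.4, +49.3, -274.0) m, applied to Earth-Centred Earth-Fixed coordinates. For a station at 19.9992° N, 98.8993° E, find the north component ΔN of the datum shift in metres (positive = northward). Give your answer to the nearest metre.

At φ = 19.9992°, λ = 98.8993°: sin φ = 0.342007, cos φ = 0.939697, sin λ = 0.987962, cos λ = -0.154698.
ΔN = −sin φ cos λ·ΔX − sin φ sin λ·ΔY + cos φ·ΔZ = −(0.342007)(-0.154698)(-428.4) − (0.342007)(0.987962)(49.3) + (0.939697)(-274.0) = -296.80 m.

ΔN = -297 m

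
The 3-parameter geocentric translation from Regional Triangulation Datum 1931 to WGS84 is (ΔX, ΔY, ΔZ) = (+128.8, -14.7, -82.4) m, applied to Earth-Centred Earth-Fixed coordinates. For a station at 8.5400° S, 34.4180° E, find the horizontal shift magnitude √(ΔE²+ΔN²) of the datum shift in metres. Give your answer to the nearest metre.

108 m

At φ = -8.5400°, λ = 34.4180°: sin φ = -0.148500, cos φ = 0.988912, sin λ = 0.565226, cos λ = 0.824936.
ΔE = −sin λ·ΔX + cos λ·ΔY = −(0.565226)·(128.8) + (0.824936)·(-14.7) = -84.93 m.
ΔN = −sin φ cos λ·ΔX − sin φ sin λ·ΔY + cos φ·ΔZ = −(-0.148500)(0.824936)(128.8) − (-0.148500)(0.565226)(-14.7) + (0.988912)(-82.4) = -66.94 m.
Horizontal magnitude = √(ΔE² + ΔN²) = √((-84.93)² + (-66.94)²) = 108.14 m.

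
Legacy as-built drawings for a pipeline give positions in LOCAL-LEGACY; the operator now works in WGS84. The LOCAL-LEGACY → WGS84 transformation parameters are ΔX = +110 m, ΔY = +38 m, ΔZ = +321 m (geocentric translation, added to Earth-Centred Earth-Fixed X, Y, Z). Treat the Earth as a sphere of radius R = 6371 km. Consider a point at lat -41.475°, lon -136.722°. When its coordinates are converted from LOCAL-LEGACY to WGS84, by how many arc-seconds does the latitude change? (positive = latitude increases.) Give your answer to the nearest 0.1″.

sin φ = -0.662293, cos φ = 0.749245, sin λ = -0.685539, cos λ = -0.728036.
North component: ΔN = −sin φ cos λ·ΔX − sin φ sin λ·ΔY + cos φ·ΔZ = −(-0.662293)(-0.728036)(110) − (-0.662293)(-0.685539)(38) + (0.749245)(321) = 170.22 m.
1° of latitude spans πR/180 = 111195 m, so Δφ = 170.22 / 111195 × 3600 = 5.511″.

Δφ = 5.5″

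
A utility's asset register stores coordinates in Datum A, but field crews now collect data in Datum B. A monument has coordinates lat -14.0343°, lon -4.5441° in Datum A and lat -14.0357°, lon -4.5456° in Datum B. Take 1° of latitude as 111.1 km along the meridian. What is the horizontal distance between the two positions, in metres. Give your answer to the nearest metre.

224 m

Δφ = -14.0357° − -14.0343° = -0.0014°; Δλ = -4.5456° − -4.5441° = -0.0015°.
ΔN = Δφ × 111100 = -155.5 m; ΔE = Δλ × 111100 × cos(-14.0343°) = -0.0015 × 111100 × 0.970151 = -161.7 m.
Distance = √(ΔE² + ΔN²) = √((-161.7)² + (-155.5)²) = 224.3 m.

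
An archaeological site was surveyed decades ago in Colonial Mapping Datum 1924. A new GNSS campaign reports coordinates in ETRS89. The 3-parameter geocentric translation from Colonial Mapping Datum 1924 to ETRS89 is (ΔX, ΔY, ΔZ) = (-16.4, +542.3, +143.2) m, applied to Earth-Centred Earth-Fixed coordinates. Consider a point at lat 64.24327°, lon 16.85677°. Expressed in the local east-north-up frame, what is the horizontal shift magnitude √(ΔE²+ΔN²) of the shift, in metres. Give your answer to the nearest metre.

The local east axis at (φ, λ) is (−sin λ, cos λ, 0), so ΔE = −sin(16.85677°)·(-16.4) + cos(16.85677°)·542.3 = 523.75 m.
The local north axis is (−sin φ cos λ, −sin φ sin λ, cos φ), giving ΔN = 14.136 − 141.632 + 62.228 = -65.27 m.
Horizontal magnitude = √(ΔE² + ΔN²) = √(523.75² + (-65.27)²) = 527.81 m.

528 m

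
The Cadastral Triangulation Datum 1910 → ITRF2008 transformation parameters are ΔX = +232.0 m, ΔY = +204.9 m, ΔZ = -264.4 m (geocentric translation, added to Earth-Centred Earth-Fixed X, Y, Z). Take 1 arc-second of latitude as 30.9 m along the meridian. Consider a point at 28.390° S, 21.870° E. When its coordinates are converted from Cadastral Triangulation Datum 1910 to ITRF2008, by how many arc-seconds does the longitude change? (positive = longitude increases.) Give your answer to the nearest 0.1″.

Δλ = 3.8″

sin φ = -0.475471, cos φ = 0.879732, sin λ = 0.372502, cos λ = 0.928031.
East component: ΔE = −sin λ·ΔX + cos λ·ΔY = −(0.372502)(232.0) + (0.928031)(204.9) = 103.73 m.
1° of latitude spans 3600 × 30.90 = 111240 m; at latitude φ, 1° of longitude spans that × cos φ = 97861.3 m, so Δλ = 103.73 / 97861.3 × 3600 = 3.816″.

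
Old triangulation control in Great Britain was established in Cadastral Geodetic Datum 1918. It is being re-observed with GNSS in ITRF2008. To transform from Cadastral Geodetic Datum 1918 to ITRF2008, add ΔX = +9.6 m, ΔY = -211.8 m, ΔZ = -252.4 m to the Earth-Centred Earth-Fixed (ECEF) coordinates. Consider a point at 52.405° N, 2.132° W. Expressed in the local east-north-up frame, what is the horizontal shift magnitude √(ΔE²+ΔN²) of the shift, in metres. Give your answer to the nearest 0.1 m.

269.8 m

The local east axis at (φ, λ) is (−sin λ, cos λ, 0), so ΔE = −sin(-2.132°)·9.6 + cos(-2.132°)·(-211.8) = -211.30 m.
The local north axis is (−sin φ cos λ, −sin φ sin λ, cos φ), giving ΔN = -7.601 − 6.243 − 153.983 = -167.83 m.
Horizontal magnitude = √(ΔE² + ΔN²) = √((-211.30)² + (-167.83)²) = 269.84 m.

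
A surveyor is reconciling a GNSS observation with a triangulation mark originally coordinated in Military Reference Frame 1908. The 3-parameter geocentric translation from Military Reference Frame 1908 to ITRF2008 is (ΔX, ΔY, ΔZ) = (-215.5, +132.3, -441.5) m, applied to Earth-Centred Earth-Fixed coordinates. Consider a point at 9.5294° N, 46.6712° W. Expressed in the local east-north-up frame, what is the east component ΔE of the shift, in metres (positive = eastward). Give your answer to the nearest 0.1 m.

ΔE = -66.0 m

At φ = 9.5294°, λ = -46.6712°: sin φ = 0.165554, cos φ = 0.986201, sin λ = -0.727428, cos λ = 0.686184.
ΔE = −sin λ·ΔX + cos λ·ΔY = −(-0.727428)·(-215.5) + (0.686184)·(132.3) = -65.98 m.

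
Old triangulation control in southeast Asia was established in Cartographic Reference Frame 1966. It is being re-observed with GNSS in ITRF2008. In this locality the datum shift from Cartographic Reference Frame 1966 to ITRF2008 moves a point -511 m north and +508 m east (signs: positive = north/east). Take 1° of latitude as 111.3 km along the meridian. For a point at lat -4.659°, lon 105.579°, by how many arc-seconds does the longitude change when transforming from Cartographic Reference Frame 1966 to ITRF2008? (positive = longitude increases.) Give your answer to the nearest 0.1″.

At latitude -4.659°, cos φ = 0.996696.
1° of longitude at this latitude = 111.3 × cos φ = 110.93 km, so Δλ = 508.0 / 110932.2 = 0.0045794° = 16.486″.

Δλ = 16.5″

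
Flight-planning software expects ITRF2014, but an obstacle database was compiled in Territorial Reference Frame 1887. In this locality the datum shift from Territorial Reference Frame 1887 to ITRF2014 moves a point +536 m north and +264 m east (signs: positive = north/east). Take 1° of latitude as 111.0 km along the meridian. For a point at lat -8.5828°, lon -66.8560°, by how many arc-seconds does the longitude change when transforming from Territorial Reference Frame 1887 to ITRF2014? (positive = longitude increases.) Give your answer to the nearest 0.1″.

Δλ = 8.7″

At latitude -8.5828°, cos φ = 0.988801.
1° of longitude at this latitude = 111.0 × cos φ = 109.76 km, so Δλ = 264.0 / 109756.9 = 0.0024053° = 8.659″.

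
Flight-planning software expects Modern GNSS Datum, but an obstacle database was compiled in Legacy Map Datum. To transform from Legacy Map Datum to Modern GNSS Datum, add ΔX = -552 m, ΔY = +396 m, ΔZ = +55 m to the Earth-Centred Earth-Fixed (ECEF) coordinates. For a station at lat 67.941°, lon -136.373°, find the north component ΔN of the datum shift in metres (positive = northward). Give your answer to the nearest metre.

At φ = 67.941°, λ = -136.373°: sin φ = 0.926798, cos φ = 0.375561, sin λ = -0.689961, cos λ = -0.723847.
ΔN = −sin φ cos λ·ΔX − sin φ sin λ·ΔY + cos φ·ΔZ = −(0.926798)(-0.723847)(-552) − (0.926798)(-0.689961)(396) + (0.375561)(55) = -96.43 m.

ΔN = -96 m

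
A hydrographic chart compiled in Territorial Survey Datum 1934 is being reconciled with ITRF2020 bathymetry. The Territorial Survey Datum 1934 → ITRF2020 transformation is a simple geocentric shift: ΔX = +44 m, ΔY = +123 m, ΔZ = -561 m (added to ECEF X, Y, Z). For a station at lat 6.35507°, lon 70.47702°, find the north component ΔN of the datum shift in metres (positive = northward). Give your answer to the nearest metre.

ΔN = -572 m

At φ = 6.35507°, λ = 70.47702°: sin φ = 0.110690, cos φ = 0.993855, sin λ = 0.942508, cos λ = 0.334185.
ΔN = −sin φ cos λ·ΔX − sin φ sin λ·ΔY + cos φ·ΔZ = −(0.110690)(0.334185)(44) − (0.110690)(0.942508)(123) + (0.993855)(-561) = -572.01 m.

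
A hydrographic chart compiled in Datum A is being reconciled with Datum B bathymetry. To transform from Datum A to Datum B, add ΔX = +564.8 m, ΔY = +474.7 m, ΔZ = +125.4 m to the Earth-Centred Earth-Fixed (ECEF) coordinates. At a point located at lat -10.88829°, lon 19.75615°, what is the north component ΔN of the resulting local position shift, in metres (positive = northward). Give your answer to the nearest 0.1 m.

The local north axis is (−sin φ cos λ, −sin φ sin λ, cos φ), giving ΔN = 100.408 + 30.309 + 123.142 = 253.86 m.

ΔN = 253.9 m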